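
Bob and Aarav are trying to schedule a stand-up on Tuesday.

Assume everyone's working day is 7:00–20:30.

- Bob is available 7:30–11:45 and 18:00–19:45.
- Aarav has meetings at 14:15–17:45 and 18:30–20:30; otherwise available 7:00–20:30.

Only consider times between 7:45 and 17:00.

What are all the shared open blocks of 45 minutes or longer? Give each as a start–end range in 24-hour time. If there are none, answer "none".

07:45–11:45

Aarav free within 07:00–20:30: 07:00–14:15, 17:45–18:30.
Bob ∩ Aarav: 07:30–11:45, 18:00–18:30.
Restricted to 07:45–17:00: 07:45–11:45.
Windows ≥ 45 min: 07:45–11:45.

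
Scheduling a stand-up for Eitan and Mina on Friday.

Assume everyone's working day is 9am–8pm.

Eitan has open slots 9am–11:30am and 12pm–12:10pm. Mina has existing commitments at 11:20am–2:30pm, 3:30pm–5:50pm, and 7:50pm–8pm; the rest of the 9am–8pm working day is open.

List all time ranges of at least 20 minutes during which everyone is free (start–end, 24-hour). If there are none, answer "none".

09:00–11:20

Mina free within 09:00–20:00: 09:00–11:20, 14:30–15:30, 17:50–19:50.
Eitan ∩ Mina: 09:00–11:20.
Windows ≥ 20 min: 09:00–11:20.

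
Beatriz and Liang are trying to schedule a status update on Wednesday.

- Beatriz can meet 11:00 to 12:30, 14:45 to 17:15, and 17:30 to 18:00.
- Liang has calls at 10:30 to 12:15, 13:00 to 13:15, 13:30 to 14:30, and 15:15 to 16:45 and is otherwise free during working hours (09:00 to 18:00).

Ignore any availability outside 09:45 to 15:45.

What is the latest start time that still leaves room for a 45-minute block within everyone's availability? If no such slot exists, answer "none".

Liang free within 09:00–18:00: 09:00–10:30, 12:15–13:00, 13:15–13:30, 14:30–15:15, 16:45–18:00.
Beatriz ∩ Liang: 12:15–12:30, 14:45–15:15, 16:45–17:15, 17:30–18:00.
Restricted to 09:45–15:45: 12:15–12:30, 14:45–15:15.
Windows ≥ 45 min: (none).

none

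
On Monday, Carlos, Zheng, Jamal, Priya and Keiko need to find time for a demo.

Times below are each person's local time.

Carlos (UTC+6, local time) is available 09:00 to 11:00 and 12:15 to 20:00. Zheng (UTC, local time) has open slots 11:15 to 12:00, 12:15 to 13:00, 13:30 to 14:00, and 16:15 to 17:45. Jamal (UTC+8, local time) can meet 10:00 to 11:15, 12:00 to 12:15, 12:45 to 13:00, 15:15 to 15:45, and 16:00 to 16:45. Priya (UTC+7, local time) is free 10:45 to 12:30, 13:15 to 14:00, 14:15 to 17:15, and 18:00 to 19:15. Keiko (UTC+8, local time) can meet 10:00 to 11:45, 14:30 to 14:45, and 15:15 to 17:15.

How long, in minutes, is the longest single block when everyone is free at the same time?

0 minutes

Carlos → UTC: 03:00–05:00, 06:15–14:00.
Zheng → UTC: 11:15–12:00, 12:15–13:00, 13:30–14:00, 16:15–17:45.
Jamal → UTC: 02:00–03:15, 04:00–04:15, 04:45–05:00, 07:15–07:45, 08:00–08:45.
Priya → UTC: 03:45–05:30, 06:15–07:00, 07:15–10:15, 11:00–12:15.
Keiko → UTC: 02:00–03:45, 06:30–06:45, 07:15–09:15.
Carlos ∩ Zheng: 11:15–12:00, 12:15–13:00, 13:30–14:00.
Carlos ∩ Zheng ∩ Jamal: (none).
Carlos ∩ Zheng ∩ Jamal ∩ Priya: (none).
Carlos ∩ Zheng ∩ Jamal ∩ Priya ∩ Keiko: (none).
No common window.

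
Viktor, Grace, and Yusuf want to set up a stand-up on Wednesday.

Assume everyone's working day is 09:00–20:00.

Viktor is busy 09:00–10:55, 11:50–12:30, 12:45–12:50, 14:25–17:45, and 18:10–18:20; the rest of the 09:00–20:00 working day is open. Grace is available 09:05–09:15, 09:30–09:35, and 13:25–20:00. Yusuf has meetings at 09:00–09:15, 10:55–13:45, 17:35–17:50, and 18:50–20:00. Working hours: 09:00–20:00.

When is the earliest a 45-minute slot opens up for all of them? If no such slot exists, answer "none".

Viktor free within 09:00–20:00: 10:55–11:50, 12:30–12:45, 12:50–14:25, 17:45–18:10, 18:20–20:00.
Yusuf free within 09:00–20:00: 09:15–10:55, 13:45–17:35, 17:50–18:50.
Viktor ∩ Grace: 13:25–14:25, 17:45–18:10, 18:20–20:00.
Viktor ∩ Grace ∩ Yusuf: 13:45–14:25, 17:50–18:10, 18:20–18:50.
Windows ≥ 45 min: (none).

none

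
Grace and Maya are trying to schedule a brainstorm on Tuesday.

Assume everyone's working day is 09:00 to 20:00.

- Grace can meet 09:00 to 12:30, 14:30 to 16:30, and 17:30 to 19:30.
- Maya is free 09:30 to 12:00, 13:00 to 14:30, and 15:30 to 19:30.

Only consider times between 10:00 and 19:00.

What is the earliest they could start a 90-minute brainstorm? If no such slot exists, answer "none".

10:00

Grace ∩ Maya: 09:30–12:00, 15:30–16:30, 17:30–19:30.
Restricted to 10:00–19:00: 10:00–12:00, 15:30–16:30, 17:30–19:00.
Windows ≥ 90 min: 10:00–12:00, 17:30–19:00.
Earliest such window starts at 10:00.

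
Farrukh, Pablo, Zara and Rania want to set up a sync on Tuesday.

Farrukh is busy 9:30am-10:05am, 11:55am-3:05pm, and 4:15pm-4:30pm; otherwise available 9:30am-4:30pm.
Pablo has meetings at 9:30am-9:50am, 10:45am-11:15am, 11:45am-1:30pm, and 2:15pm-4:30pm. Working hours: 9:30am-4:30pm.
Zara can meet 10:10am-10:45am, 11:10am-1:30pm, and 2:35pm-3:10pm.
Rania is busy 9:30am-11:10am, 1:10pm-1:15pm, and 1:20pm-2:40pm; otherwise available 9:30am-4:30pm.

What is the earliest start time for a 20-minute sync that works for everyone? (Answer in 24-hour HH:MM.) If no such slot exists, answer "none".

Farrukh free within 09:30–16:30: 10:05–11:55, 15:05–16:15.
Pablo free within 09:30–16:30: 09:50–10:45, 11:15–11:45, 13:30–14:15.
Rania free within 09:30–16:30: 11:10–13:10, 13:15–13:20, 14:40–16:30.
Farrukh ∩ Pablo: 10:05–10:45, 11:15–11:45.
Farrukh ∩ Pablo ∩ Zara: 10:10–10:45, 11:15–11:45.
Farrukh ∩ Pablo ∩ Zara ∩ Rania: 11:15–11:45.
Windows ≥ 20 min: 11:15–11:45.
Earliest such window starts at 11:15.

11:15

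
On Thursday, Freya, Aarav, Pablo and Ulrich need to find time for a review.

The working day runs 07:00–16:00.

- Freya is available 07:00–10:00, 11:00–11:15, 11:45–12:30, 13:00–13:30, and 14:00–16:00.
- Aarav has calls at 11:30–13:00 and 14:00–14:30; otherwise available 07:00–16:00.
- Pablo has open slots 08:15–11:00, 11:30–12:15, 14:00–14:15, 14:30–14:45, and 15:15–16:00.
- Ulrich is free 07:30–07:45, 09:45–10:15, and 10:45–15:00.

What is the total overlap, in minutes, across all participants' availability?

30 minutes

Aarav free within 07:00–16:00: 07:00–11:30, 13:00–14:00, 14:30–16:00.
Freya ∩ Aarav: 07:00–10:00, 11:00–11:15, 13:00–13:30, 14:30–16:00.
Freya ∩ Aarav ∩ Pablo: 08:15–10:00, 14:30–14:45, 15:15–16:00.
Freya ∩ Aarav ∩ Pablo ∩ Ulrich: 09:45–10:00, 14:30–14:45.
Total common minutes: 15 + 15 = 30.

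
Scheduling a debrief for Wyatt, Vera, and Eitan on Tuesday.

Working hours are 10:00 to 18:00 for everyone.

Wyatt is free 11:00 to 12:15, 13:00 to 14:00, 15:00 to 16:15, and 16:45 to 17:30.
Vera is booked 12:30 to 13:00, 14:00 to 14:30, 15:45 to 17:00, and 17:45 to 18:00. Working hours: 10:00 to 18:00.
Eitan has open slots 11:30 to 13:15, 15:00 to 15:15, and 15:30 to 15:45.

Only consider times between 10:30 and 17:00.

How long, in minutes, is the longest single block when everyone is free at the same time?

45 minutes

Vera free within 10:00–18:00: 10:00–12:30, 13:00–14:00, 14:30–15:45, 17:00–17:45.
Wyatt ∩ Vera: 11:00–12:15, 13:00–14:00, 15:00–15:45, 17:00–17:30.
Wyatt ∩ Vera ∩ Eitan: 11:30–12:15, 13:00–13:15, 15:00–15:15, 15:30–15:45.
Restricted to 10:30–17:00: 11:30–12:15, 13:00–13:15, 15:00–15:15, 15:30–15:45.
Common window lengths: 45, 15, 15, 15 min; longest is 45.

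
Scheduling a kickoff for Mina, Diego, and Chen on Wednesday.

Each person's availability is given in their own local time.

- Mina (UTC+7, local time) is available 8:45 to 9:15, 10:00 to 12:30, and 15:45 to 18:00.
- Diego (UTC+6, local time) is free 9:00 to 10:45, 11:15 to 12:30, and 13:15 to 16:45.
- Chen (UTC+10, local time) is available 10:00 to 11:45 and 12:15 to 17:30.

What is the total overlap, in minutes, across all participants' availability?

120 minutes

Mina → UTC: 01:45–02:15, 03:00–05:30, 08:45–11:00.
Diego → UTC: 03:00–04:45, 05:15–06:30, 07:15–10:45.
Chen → UTC: 00:00–01:45, 02:15–07:30.
Mina ∩ Diego: 03:00–04:45, 05:15–05:30, 08:45–10:45.
Mina ∩ Diego ∩ Chen: 03:00–04:45, 05:15–05:30.
Total common minutes: 105 + 15 = 120.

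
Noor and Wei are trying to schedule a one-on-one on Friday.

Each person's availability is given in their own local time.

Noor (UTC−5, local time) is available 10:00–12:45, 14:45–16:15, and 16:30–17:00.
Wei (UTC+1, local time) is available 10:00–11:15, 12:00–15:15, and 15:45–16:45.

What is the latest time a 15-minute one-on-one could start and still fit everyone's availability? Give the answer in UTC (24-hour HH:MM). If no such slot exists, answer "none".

Noor → UTC: 15:00–17:45, 19:45–21:15, 21:30–22:00.
Wei → UTC: 09:00–10:15, 11:00–14:15, 14:45–15:45.
Noor ∩ Wei: 15:00–15:45.
Windows ≥ 15 min: 15:00–15:45.
Latest start in the last window 15:00–15:45 is 15:45 − 15 min = 15:30.

15:30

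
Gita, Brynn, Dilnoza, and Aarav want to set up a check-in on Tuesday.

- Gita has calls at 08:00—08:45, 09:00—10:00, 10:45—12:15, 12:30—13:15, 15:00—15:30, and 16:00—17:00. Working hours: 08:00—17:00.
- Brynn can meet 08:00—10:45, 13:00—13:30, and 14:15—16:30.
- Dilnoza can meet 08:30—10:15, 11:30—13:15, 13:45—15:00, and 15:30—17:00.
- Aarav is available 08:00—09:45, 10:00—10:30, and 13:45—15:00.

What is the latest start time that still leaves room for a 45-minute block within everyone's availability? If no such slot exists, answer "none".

14:15

Gita free within 08:00–17:00: 08:45–09:00, 10:00–10:45, 12:15–12:30, 13:15–15:00, 15:30–16:00.
Gita ∩ Brynn: 08:45–09:00, 10:00–10:45, 13:15–13:30, 14:15–15:00, 15:30–16:00.
Gita ∩ Brynn ∩ Dilnoza: 08:45–09:00, 10:00–10:15, 14:15–15:00, 15:30–16:00.
Gita ∩ Brynn ∩ Dilnoza ∩ Aarav: 08:45–09:00, 10:00–10:15, 14:15–15:00.
Windows ≥ 45 min: 14:15–15:00.
Latest start in the last window 14:15–15:00 is 15:00 − 45 min = 14:15.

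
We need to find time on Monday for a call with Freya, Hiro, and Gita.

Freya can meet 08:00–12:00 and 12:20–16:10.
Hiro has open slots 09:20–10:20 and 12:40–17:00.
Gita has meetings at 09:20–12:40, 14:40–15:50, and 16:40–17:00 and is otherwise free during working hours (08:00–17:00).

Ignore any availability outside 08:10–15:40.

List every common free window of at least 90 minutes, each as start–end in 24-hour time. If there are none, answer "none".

Gita free within 08:00–17:00: 08:00–09:20, 12:40–14:40, 15:50–16:40.
Freya ∩ Hiro: 09:20–10:20, 12:40–16:10.
Freya ∩ Hiro ∩ Gita: 12:40–14:40, 15:50–16:10.
Restricted to 08:10–15:40: 12:40–14:40.
Windows ≥ 90 min: 12:40–14:40.

12:40–14:40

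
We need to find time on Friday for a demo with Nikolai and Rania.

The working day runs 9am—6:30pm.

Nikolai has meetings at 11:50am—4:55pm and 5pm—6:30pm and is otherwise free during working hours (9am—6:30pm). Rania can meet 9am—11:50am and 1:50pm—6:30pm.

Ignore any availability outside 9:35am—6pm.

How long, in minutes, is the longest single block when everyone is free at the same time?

Nikolai free within 09:00–18:30: 09:00–11:50, 16:55–17:00.
Nikolai ∩ Rania: 09:00–11:50, 16:55–17:00.
Restricted to 09:35–18:00: 09:35–11:50, 16:55–17:00.
Common window lengths: 135, 5 min; longest is 135.

135 minutes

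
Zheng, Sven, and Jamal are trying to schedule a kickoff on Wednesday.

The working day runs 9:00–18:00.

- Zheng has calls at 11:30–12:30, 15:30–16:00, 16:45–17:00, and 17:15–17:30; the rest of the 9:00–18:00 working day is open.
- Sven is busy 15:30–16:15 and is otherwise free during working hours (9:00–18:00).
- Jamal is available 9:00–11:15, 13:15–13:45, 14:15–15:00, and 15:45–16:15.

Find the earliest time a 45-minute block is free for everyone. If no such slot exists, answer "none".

09:00

Zheng free within 09:00–18:00: 09:00–11:30, 12:30–15:30, 16:00–16:45, 17:00–17:15, 17:30–18:00.
Sven free within 09:00–18:00: 09:00–15:30, 16:15–18:00.
Zheng ∩ Sven: 09:00–11:30, 12:30–15:30, 16:15–16:45, 17:00–17:15, 17:30–18:00.
Zheng ∩ Sven ∩ Jamal: 09:00–11:15, 13:15–13:45, 14:15–15:00.
Windows ≥ 45 min: 09:00–11:15, 14:15–15:00.
Earliest such window starts at 09:00.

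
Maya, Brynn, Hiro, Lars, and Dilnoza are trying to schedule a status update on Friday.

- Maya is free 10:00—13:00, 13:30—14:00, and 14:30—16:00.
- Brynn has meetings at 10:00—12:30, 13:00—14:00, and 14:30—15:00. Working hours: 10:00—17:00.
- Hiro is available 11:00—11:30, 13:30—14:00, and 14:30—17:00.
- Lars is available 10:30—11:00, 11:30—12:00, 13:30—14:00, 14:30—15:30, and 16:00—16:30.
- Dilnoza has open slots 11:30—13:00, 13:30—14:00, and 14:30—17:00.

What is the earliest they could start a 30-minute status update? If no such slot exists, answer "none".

15:00

Brynn free within 10:00–17:00: 12:30–13:00, 14:00–14:30, 15:00–17:00.
Maya ∩ Brynn: 12:30–13:00, 15:00–16:00.
Maya ∩ Brynn ∩ Hiro: 15:00–16:00.
Maya ∩ Brynn ∩ Hiro ∩ Lars: 15:00–15:30.
Maya ∩ Brynn ∩ Hiro ∩ Lars ∩ Dilnoza: 15:00–15:30.
Windows ≥ 30 min: 15:00–15:30.
Earliest such window starts at 15:00.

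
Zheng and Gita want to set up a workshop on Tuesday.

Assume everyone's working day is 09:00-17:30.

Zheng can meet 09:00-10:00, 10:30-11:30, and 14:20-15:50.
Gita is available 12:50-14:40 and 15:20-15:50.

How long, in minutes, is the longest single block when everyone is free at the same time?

30 minutes

Zheng ∩ Gita: 14:20–14:40, 15:20–15:50.
Common window lengths: 20, 30 min; longest is 30.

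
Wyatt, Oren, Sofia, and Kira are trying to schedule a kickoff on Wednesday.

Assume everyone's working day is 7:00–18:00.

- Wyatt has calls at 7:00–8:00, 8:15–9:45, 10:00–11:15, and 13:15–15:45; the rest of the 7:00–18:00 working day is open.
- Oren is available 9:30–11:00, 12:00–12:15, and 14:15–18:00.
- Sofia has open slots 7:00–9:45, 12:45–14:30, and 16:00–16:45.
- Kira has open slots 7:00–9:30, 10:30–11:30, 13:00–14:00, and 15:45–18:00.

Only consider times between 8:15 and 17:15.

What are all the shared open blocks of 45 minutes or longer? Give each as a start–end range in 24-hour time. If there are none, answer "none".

Wyatt free within 07:00–18:00: 08:00–08:15, 09:45–10:00, 11:15–13:15, 15:45–18:00.
Wyatt ∩ Oren: 09:45–10:00, 12:00–12:15, 15:45–18:00.
Wyatt ∩ Oren ∩ Sofia: 16:00–16:45.
Wyatt ∩ Oren ∩ Sofia ∩ Kira: 16:00–16:45.
Restricted to 08:15–17:15: 16:00–16:45.
Windows ≥ 45 min: 16:00–16:45.

16:00–16:45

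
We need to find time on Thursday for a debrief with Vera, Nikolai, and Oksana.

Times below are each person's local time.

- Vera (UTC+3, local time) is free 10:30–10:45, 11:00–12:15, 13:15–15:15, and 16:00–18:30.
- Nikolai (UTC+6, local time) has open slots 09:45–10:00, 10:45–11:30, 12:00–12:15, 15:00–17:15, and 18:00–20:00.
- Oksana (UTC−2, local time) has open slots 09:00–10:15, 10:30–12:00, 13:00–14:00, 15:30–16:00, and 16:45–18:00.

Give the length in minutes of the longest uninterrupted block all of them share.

Vera → UTC: 07:30–07:45, 08:00–09:15, 10:15–12:15, 13:00–15:30.
Nikolai → UTC: 03:45–04:00, 04:45–05:30, 06:00–06:15, 09:00–11:15, 12:00–14:00.
Oksana → UTC: 11:00–12:15, 12:30–14:00, 15:00–16:00, 17:30–18:00, 18:45–20:00.
Vera ∩ Nikolai: 09:00–09:15, 10:15–11:15, 12:00–12:15, 13:00–14:00.
Vera ∩ Nikolai ∩ Oksana: 11:00–11:15, 12:00–12:15, 13:00–14:00.
Common window lengths: 15, 15, 60 min; longest is 60.

60 minutes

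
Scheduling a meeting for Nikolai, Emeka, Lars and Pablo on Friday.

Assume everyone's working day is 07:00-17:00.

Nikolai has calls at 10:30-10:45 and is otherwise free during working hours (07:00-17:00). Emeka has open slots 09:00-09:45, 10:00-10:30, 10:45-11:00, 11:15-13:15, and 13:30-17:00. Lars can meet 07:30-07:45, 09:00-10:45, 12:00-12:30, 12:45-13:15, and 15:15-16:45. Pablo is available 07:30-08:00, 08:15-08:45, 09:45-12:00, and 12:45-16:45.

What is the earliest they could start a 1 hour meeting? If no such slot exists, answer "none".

Nikolai free within 07:00–17:00: 07:00–10:30, 10:45–17:00.
Nikolai ∩ Emeka: 09:00–09:45, 10:00–10:30, 10:45–11:00, 11:15–13:15, 13:30–17:00.
Nikolai ∩ Emeka ∩ Lars: 09:00–09:45, 10:00–10:30, 12:00–12:30, 12:45–13:15, 15:15–16:45.
Nikolai ∩ Emeka ∩ Lars ∩ Pablo: 10:00–10:30, 12:45–13:15, 15:15–16:45.
Windows ≥ 60 min: 15:15–16:45.
Earliest such window starts at 15:15.

15:15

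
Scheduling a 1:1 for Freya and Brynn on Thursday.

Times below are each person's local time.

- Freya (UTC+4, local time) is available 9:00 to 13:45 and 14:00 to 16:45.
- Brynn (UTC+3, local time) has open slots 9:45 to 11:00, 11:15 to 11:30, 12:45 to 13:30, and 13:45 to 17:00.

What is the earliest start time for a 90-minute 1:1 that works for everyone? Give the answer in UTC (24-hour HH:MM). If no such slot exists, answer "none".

Freya → UTC: 05:00–09:45, 10:00–12:45.
Brynn → UTC: 06:45–08:00, 08:15–08:30, 09:45–10:30, 10:45–14:00.
Freya ∩ Brynn: 06:45–08:00, 08:15–08:30, 10:00–10:30, 10:45–12:45.
Windows ≥ 90 min: 10:45–12:45.
Earliest such window starts at 10:45.

10:45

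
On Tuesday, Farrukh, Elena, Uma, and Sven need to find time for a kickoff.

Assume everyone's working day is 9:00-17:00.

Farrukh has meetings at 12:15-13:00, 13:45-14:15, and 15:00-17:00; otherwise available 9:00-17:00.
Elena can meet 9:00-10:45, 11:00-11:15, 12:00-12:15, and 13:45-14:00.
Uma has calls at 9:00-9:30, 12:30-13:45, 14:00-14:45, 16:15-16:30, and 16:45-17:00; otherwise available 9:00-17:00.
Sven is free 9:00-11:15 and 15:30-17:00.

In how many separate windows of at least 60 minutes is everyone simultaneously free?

Farrukh free within 09:00–17:00: 09:00–12:15, 13:00–13:45, 14:15–15:00.
Uma free within 09:00–17:00: 09:30–12:30, 13:45–14:00, 14:45–16:15, 16:30–16:45.
Farrukh ∩ Elena: 09:00–10:45, 11:00–11:15, 12:00–12:15.
Farrukh ∩ Elena ∩ Uma: 09:30–10:45, 11:00–11:15, 12:00–12:15.
Farrukh ∩ Elena ∩ Uma ∩ Sven: 09:30–10:45, 11:00–11:15.
Windows ≥ 60 min: 09:30–10:45.
That's 1 window.

1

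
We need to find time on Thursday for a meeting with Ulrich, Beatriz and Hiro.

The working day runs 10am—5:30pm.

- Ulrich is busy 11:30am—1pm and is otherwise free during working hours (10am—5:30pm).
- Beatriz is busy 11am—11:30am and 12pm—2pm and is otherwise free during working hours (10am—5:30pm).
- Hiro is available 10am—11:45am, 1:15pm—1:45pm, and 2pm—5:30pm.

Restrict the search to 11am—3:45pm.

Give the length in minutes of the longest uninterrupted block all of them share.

Ulrich free within 10:00–17:30: 10:00–11:30, 13:00–17:30.
Beatriz free within 10:00–17:30: 10:00–11:00, 11:30–12:00, 14:00–17:30.
Ulrich ∩ Beatriz: 10:00–11:00, 14:00–17:30.
Ulrich ∩ Beatriz ∩ Hiro: 10:00–11:00, 14:00–17:30.
Restricted to 11:00–15:45: 14:00–15:45.
Single common window of 105 minutes.

105 minutes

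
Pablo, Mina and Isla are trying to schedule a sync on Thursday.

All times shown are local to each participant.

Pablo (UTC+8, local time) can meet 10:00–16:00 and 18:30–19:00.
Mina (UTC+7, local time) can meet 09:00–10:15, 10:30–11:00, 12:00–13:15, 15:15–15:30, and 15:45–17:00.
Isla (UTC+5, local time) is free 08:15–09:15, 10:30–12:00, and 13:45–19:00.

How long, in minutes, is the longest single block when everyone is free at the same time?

45 minutes

Pablo → UTC: 02:00–08:00, 10:30–11:00.
Mina → UTC: 02:00–03:15, 03:30–04:00, 05:00–06:15, 08:15–08:30, 08:45–10:00.
Isla → UTC: 03:15–04:15, 05:30–07:00, 08:45–14:00.
Pablo ∩ Mina: 02:00–03:15, 03:30–04:00, 05:00–06:15.
Pablo ∩ Mina ∩ Isla: 03:30–04:00, 05:30–06:15.
Common window lengths: 30, 45 min; longest is 45.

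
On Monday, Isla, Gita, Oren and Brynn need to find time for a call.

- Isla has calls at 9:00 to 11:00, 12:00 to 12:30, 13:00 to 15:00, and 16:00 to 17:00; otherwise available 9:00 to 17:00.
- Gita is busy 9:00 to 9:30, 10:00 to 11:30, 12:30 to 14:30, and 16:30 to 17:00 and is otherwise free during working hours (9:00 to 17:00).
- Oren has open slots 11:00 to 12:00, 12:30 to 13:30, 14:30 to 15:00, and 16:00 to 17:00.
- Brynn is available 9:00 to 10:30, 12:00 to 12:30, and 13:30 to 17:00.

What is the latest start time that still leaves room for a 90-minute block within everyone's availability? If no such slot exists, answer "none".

Isla free within 09:00–17:00: 11:00–12:00, 12:30–13:00, 15:00–16:00.
Gita free within 09:00–17:00: 09:30–10:00, 11:30–12:30, 14:30–16:30.
Isla ∩ Gita: 11:30–12:00, 15:00–16:00.
Isla ∩ Gita ∩ Oren: 11:30–12:00.
Isla ∩ Gita ∩ Oren ∩ Brynn: (none).
Windows ≥ 90 min: (none).

none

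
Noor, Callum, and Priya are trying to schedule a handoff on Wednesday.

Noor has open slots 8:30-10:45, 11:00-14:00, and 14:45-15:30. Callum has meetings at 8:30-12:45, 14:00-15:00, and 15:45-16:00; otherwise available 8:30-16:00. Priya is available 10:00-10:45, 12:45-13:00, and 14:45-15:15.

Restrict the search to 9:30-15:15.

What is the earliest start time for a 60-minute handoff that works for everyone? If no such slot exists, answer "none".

Callum free within 08:30–16:00: 12:45–14:00, 15:00–15:45.
Noor ∩ Callum: 12:45–14:00, 15:00–15:30.
Noor ∩ Callum ∩ Priya: 12:45–13:00, 15:00–15:15.
Restricted to 09:30–15:15: 12:45–13:00, 15:00–15:15.
Windows ≥ 60 min: (none).

none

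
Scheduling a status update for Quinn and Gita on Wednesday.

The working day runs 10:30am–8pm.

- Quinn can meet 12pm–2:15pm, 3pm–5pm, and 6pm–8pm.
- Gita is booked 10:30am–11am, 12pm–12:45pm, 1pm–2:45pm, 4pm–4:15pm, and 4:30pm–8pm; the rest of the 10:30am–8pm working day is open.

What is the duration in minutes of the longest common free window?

60 minutes

Gita free within 10:30–20:00: 11:00–12:00, 12:45–13:00, 14:45–16:00, 16:15–16:30.
Quinn ∩ Gita: 12:45–13:00, 15:00–16:00, 16:15–16:30.
Common window lengths: 15, 60, 15 min; longest is 60.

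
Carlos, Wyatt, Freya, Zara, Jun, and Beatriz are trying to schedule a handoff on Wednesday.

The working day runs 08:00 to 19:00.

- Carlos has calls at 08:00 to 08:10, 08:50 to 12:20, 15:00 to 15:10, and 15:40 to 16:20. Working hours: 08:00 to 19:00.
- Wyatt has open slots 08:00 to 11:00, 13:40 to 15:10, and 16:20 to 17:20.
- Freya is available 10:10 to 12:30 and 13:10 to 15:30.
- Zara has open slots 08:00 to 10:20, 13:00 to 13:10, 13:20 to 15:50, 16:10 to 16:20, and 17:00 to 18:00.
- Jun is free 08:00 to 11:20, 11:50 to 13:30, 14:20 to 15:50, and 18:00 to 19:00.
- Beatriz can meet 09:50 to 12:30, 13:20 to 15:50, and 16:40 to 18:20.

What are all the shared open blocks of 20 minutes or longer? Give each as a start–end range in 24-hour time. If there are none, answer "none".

14:20–15:00

Carlos free within 08:00–19:00: 08:10–08:50, 12:20–15:00, 15:10–15:40, 16:20–19:00.
Carlos ∩ Wyatt: 08:10–08:50, 13:40–15:00, 16:20–17:20.
Carlos ∩ Wyatt ∩ Freya: 13:40–15:00.
Carlos ∩ Wyatt ∩ Freya ∩ Zara: 13:40–15:00.
Carlos ∩ Wyatt ∩ Freya ∩ Zara ∩ Jun: 14:20–15:00.
Carlos ∩ Wyatt ∩ Freya ∩ Zara ∩ Jun ∩ Beatriz: 14:20–15:00.
Windows ≥ 20 min: 14:20–15:00.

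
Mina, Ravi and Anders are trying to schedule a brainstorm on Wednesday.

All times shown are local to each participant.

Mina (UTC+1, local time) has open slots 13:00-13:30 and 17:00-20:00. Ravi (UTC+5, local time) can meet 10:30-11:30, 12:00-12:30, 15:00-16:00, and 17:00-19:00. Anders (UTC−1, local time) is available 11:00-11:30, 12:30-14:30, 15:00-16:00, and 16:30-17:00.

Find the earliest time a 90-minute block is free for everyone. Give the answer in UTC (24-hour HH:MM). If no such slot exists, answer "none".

Mina → UTC: 12:00–12:30, 16:00–19:00.
Ravi → UTC: 05:30–06:30, 07:00–07:30, 10:00–11:00, 12:00–14:00.
Anders → UTC: 12:00–12:30, 13:30–15:30, 16:00–17:00, 17:30–18:00.
Mina ∩ Ravi: 12:00–12:30.
Mina ∩ Ravi ∩ Anders: 12:00–12:30.
Windows ≥ 90 min: (none).

none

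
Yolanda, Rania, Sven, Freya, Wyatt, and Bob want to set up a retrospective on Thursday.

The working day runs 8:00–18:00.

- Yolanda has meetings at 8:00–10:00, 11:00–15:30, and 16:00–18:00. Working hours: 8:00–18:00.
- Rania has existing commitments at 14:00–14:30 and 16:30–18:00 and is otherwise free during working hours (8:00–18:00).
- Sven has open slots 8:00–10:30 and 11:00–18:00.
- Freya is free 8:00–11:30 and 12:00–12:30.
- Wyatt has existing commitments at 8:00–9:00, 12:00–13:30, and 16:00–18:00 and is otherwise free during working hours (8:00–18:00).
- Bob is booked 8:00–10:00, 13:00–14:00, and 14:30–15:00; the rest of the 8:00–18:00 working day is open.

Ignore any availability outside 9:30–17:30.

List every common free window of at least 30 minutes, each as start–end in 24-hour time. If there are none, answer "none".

10:00–10:30

Yolanda free within 08:00–18:00: 10:00–11:00, 15:30–16:00.
Rania free within 08:00–18:00: 08:00–14:00, 14:30–16:30.
Wyatt free within 08:00–18:00: 09:00–12:00, 13:30–16:00.
Bob free within 08:00–18:00: 10:00–13:00, 14:00–14:30, 15:00–18:00.
Yolanda ∩ Rania: 10:00–11:00, 15:30–16:00.
Yolanda ∩ Rania ∩ Sven: 10:00–10:30, 15:30–16:00.
Yolanda ∩ Rania ∩ Sven ∩ Freya: 10:00–10:30.
Yolanda ∩ Rania ∩ Sven ∩ Freya ∩ Wyatt: 10:00–10:30.
Yolanda ∩ Rania ∩ Sven ∩ Freya ∩ Wyatt ∩ Bob: 10:00–10:30.
Restricted to 09:30–17:30: 10:00–10:30.
Windows ≥ 30 min: 10:00–10:30.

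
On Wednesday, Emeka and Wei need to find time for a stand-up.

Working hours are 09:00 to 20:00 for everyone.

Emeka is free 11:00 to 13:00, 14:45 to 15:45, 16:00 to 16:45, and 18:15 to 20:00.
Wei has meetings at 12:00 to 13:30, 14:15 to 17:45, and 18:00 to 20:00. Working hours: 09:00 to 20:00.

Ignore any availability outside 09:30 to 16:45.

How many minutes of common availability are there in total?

60 minutes

Wei free within 09:00–20:00: 09:00–12:00, 13:30–14:15, 17:45–18:00.
Emeka ∩ Wei: 11:00–12:00.
Restricted to 09:30–16:45: 11:00–12:00.
Total common minutes: 60.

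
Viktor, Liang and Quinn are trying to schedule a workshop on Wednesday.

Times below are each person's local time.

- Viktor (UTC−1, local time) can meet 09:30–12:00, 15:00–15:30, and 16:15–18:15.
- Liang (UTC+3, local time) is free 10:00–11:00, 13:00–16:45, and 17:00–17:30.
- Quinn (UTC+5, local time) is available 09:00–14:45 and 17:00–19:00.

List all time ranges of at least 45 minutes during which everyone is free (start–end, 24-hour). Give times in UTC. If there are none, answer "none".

Viktor → UTC: 10:30–13:00, 16:00–16:30, 17:15–19:15.
Liang → UTC: 07:00–08:00, 10:00–13:45, 14:00–14:30.
Quinn → UTC: 04:00–09:45, 12:00–14:00.
Viktor ∩ Liang: 10:30–13:00.
Viktor ∩ Liang ∩ Quinn: 12:00–13:00.
Windows ≥ 45 min: 12:00–13:00.

12:00–13:00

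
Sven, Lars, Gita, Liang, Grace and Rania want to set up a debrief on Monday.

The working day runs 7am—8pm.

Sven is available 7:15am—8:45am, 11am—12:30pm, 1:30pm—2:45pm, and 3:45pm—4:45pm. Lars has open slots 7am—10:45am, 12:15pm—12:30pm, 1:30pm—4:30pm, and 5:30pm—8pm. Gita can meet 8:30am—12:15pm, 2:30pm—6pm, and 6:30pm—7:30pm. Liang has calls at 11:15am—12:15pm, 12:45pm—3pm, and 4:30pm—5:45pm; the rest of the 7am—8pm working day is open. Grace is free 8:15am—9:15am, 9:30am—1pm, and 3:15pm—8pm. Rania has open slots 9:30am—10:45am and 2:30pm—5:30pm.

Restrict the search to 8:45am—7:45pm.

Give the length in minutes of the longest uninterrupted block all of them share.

45 minutes

Liang free within 07:00–20:00: 07:00–11:15, 12:15–12:45, 15:00–16:30, 17:45–20:00.
Sven ∩ Lars: 07:15–08:45, 12:15–12:30, 13:30–14:45, 15:45–16:30.
Sven ∩ Lars ∩ Gita: 08:30–08:45, 14:30–14:45, 15:45–16:30.
Sven ∩ Lars ∩ Gita ∩ Liang: 08:30–08:45, 15:45–16:30.
Sven ∩ Lars ∩ Gita ∩ Liang ∩ Grace: 08:30–08:45, 15:45–16:30.
Sven ∩ Lars ∩ Gita ∩ Liang ∩ Grace ∩ Rania: 15:45–16:30.
Restricted to 08:45–19:45: 15:45–16:30.
Single common window of 45 minutes.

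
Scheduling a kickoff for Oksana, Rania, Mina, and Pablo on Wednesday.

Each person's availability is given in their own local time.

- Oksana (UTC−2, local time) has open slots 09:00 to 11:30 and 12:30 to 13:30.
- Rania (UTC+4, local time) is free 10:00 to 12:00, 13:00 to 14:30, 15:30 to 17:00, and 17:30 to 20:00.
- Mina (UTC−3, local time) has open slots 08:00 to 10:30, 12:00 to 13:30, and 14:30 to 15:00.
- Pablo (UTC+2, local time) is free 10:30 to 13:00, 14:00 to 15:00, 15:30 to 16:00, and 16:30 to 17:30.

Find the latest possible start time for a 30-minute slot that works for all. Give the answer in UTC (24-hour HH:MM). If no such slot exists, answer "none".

Oksana → UTC: 11:00–13:30, 14:30–15:30.
Rania → UTC: 06:00–08:00, 09:00–10:30, 11:30–13:00, 13:30–16:00.
Mina → UTC: 11:00–13:30, 15:00–16:30, 17:30–18:00.
Pablo → UTC: 08:30–11:00, 12:00–13:00, 13:30–14:00, 14:30–15:30.
Oksana ∩ Rania: 11:30–13:00, 14:30–15:30.
Oksana ∩ Rania ∩ Mina: 11:30–13:00, 15:00–15:30.
Oksana ∩ Rania ∩ Mina ∩ Pablo: 12:00–13:00, 15:00–15:30.
Windows ≥ 30 min: 12:00–13:00, 15:00–15:30.
Latest start in the last window 15:00–15:30 is 15:30 − 30 min = 15:00.

15:00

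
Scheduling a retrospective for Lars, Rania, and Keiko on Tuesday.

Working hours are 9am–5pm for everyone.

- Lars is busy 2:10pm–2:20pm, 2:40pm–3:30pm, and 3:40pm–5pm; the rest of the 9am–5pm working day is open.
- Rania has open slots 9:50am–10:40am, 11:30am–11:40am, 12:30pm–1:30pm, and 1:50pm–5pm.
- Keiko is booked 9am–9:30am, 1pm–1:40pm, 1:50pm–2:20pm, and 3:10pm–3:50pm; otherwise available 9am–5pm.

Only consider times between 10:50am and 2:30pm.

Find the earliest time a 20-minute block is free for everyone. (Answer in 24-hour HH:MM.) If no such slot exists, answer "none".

Lars free within 09:00–17:00: 09:00–14:10, 14:20–14:40, 15:30–15:40.
Keiko free within 09:00–17:00: 09:30–13:00, 13:40–13:50, 14:20–15:10, 15:50–17:00.
Lars ∩ Rania: 09:50–10:40, 11:30–11:40, 12:30–13:30, 13:50–14:10, 14:20–14:40, 15:30–15:40.
Lars ∩ Rania ∩ Keiko: 09:50–10:40, 11:30–11:40, 12:30–13:00, 14:20–14:40.
Restricted to 10:50–14:30: 11:30–11:40, 12:30–13:00, 14:20–14:30.
Windows ≥ 20 min: 12:30–13:00.
Earliest such window starts at 12:30.

12:30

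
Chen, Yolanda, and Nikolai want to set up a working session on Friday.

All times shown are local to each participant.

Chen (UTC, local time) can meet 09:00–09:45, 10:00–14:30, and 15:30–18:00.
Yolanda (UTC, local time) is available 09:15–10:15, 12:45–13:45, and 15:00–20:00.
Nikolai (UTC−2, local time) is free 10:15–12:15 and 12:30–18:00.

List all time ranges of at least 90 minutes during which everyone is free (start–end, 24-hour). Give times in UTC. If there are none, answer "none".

Chen → UTC: 09:00–09:45, 10:00–14:30, 15:30–18:00.
Yolanda → UTC: 09:15–10:15, 12:45–13:45, 15:00–20:00.
Nikolai → UTC: 12:15–14:15, 14:30–20:00.
Chen ∩ Yolanda: 09:15–09:45, 10:00–10:15, 12:45–13:45, 15:30–18:00.
Chen ∩ Yolanda ∩ Nikolai: 12:45–13:45, 15:30–18:00.
Windows ≥ 90 min: 15:30–18:00.

15:30–18:00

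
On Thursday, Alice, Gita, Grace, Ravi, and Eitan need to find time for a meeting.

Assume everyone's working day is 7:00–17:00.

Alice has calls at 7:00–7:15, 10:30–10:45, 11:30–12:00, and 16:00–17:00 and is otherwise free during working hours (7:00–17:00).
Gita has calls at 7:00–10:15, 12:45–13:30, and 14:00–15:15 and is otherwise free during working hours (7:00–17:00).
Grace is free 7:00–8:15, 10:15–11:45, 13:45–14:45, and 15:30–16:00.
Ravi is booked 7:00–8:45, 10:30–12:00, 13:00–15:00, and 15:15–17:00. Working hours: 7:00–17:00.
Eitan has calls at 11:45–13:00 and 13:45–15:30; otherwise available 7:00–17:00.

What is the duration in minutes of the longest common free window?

15 minutes

Alice free within 07:00–17:00: 07:15–10:30, 10:45–11:30, 12:00–16:00.
Gita free within 07:00–17:00: 10:15–12:45, 13:30–14:00, 15:15–17:00.
Ravi free within 07:00–17:00: 08:45–10:30, 12:00–13:00, 15:00–15:15.
Eitan free within 07:00–17:00: 07:00–11:45, 13:00–13:45, 15:30–17:00.
Alice ∩ Gita: 10:15–10:30, 10:45–11:30, 12:00–12:45, 13:30–14:00, 15:15–16:00.
Alice ∩ Gita ∩ Grace: 10:15–10:30, 10:45–11:30, 13:45–14:00, 15:30–16:00.
Alice ∩ Gita ∩ Grace ∩ Ravi: 10:15–10:30.
Alice ∩ Gita ∩ Grace ∩ Ravi ∩ Eitan: 10:15–10:30.
Single common window of 15 minutes.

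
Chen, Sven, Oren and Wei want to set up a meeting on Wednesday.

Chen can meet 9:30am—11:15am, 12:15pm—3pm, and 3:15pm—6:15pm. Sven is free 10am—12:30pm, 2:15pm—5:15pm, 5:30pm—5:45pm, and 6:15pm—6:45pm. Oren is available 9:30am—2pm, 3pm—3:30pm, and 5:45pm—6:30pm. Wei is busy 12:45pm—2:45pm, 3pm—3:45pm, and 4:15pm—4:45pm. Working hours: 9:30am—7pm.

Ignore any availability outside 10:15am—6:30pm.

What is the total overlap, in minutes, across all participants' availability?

Wei free within 09:30–19:00: 09:30–12:45, 14:45–15:00, 15:45–16:15, 16:45–19:00.
Chen ∩ Sven: 10:00–11:15, 12:15–12:30, 14:15–15:00, 15:15–17:15, 17:30–17:45.
Chen ∩ Sven ∩ Oren: 10:00–11:15, 12:15–12:30, 15:15–15:30.
Chen ∩ Sven ∩ Oren ∩ Wei: 10:00–11:15, 12:15–12:30.
Restricted to 10:15–18:30: 10:15–11:15, 12:15–12:30.
Total common minutes: 60 + 15 = 75.

75 minutes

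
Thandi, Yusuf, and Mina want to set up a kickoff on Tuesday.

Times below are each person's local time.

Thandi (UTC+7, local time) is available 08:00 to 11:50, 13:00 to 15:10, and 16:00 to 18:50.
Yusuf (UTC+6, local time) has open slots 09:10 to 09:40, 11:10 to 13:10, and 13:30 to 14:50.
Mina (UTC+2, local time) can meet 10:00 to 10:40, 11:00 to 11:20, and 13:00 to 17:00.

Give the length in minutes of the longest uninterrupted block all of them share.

Thandi → UTC: 01:00–04:50, 06:00–08:10, 09:00–11:50.
Yusuf → UTC: 03:10–03:40, 05:10–07:10, 07:30–08:50.
Mina → UTC: 08:00–08:40, 09:00–09:20, 11:00–15:00.
Thandi ∩ Yusuf: 03:10–03:40, 06:00–07:10, 07:30–08:10.
Thandi ∩ Yusuf ∩ Mina: 08:00–08:10.
Single common window of 10 minutes.

10 minutes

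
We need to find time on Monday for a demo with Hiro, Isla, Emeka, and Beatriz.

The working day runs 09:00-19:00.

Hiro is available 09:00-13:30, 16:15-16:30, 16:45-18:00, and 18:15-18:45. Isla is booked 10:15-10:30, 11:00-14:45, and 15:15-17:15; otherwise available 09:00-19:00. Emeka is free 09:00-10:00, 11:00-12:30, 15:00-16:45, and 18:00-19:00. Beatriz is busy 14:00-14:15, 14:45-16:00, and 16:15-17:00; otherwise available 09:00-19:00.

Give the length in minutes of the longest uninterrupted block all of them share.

Isla free within 09:00–19:00: 09:00–10:15, 10:30–11:00, 14:45–15:15, 17:15–19:00.
Beatriz free within 09:00–19:00: 09:00–14:00, 14:15–14:45, 16:00–16:15, 17:00–19:00.
Hiro ∩ Isla: 09:00–10:15, 10:30–11:00, 17:15–18:00, 18:15–18:45.
Hiro ∩ Isla ∩ Emeka: 09:00–10:00, 18:15–18:45.
Hiro ∩ Isla ∩ Emeka ∩ Beatriz: 09:00–10:00, 18:15–18:45.
Common window lengths: 60, 30 min; longest is 60.

60 minutes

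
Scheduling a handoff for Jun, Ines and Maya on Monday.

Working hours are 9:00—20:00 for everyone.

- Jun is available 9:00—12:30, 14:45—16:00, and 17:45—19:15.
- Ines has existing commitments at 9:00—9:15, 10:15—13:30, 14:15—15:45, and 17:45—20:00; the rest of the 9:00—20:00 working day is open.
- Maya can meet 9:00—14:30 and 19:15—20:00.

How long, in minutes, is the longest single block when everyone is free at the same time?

Ines free within 09:00–20:00: 09:15–10:15, 13:30–14:15, 15:45–17:45.
Jun ∩ Ines: 09:15–10:15, 15:45–16:00.
Jun ∩ Ines ∩ Maya: 09:15–10:15.
Single common window of 60 minutes.

60 minutes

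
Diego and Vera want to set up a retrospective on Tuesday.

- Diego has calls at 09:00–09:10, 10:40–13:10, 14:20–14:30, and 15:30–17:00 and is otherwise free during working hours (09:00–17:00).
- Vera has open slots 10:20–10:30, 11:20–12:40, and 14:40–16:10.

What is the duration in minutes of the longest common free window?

Diego free within 09:00–17:00: 09:10–10:40, 13:10–14:20, 14:30–15:30.
Diego ∩ Vera: 10:20–10:30, 14:40–15:30.
Common window lengths: 10, 50 min; longest is 50.

50 minutes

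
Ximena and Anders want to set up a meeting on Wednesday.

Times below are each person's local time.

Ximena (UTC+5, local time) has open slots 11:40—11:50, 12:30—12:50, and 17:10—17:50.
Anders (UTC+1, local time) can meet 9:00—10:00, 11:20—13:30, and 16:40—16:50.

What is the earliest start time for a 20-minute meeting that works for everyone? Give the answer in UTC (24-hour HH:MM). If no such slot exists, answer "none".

Ximena → UTC: 06:40–06:50, 07:30–07:50, 12:10–12:50.
Anders → UTC: 08:00–09:00, 10:20–12:30, 15:40–15:50.
Ximena ∩ Anders: 12:10–12:30.
Windows ≥ 20 min: 12:10–12:30.
Earliest such window starts at 12:10.

12:10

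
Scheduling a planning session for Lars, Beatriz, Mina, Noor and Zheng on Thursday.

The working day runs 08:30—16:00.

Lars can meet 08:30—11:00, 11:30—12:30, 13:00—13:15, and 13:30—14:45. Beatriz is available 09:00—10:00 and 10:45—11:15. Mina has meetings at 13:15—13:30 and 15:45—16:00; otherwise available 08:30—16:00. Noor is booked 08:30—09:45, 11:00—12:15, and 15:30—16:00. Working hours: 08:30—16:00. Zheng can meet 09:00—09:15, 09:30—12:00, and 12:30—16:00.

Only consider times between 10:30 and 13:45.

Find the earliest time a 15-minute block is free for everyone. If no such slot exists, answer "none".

Mina free within 08:30–16:00: 08:30–13:15, 13:30–15:45.
Noor free within 08:30–16:00: 09:45–11:00, 12:15–15:30.
Lars ∩ Beatriz: 09:00–10:00, 10:45–11:00.
Lars ∩ Beatriz ∩ Mina: 09:00–10:00, 10:45–11:00.
Lars ∩ Beatriz ∩ Mina ∩ Noor: 09:45–10:00, 10:45–11:00.
Lars ∩ Beatriz ∩ Mina ∩ Noor ∩ Zheng: 09:45–10:00, 10:45–11:00.
Restricted to 10:30–13:45: 10:45–11:00.
Windows ≥ 15 min: 10:45–11:00.
Earliest such window starts at 10:45.

10:45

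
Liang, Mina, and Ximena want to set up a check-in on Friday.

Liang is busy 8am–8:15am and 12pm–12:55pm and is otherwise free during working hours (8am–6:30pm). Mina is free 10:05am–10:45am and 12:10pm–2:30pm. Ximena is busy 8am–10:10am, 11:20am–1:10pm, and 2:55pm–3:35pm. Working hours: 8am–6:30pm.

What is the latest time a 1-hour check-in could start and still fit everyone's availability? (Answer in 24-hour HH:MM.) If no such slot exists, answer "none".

13:30

Liang free within 08:00–18:30: 08:15–12:00, 12:55–18:30.
Ximena free within 08:00–18:30: 10:10–11:20, 13:10–14:55, 15:35–18:30.
Liang ∩ Mina: 10:05–10:45, 12:55–14:30.
Liang ∩ Mina ∩ Ximena: 10:10–10:45, 13:10–14:30.
Windows ≥ 60 min: 13:10–14:30.
Latest start in the last window 13:10–14:30 is 14:30 − 60 min = 13:30.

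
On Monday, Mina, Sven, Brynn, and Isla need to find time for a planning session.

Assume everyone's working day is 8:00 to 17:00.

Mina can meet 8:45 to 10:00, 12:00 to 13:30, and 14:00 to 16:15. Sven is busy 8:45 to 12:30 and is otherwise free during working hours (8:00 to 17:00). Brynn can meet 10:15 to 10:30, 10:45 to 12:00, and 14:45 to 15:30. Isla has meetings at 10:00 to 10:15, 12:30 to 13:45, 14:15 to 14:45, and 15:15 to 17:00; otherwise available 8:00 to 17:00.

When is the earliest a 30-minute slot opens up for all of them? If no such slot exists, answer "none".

Sven free within 08:00–17:00: 08:00–08:45, 12:30–17:00.
Isla free within 08:00–17:00: 08:00–10:00, 10:15–12:30, 13:45–14:15, 14:45–15:15.
Mina ∩ Sven: 12:30–13:30, 14:00–16:15.
Mina ∩ Sven ∩ Brynn: 14:45–15:30.
Mina ∩ Sven ∩ Brynn ∩ Isla: 14:45–15:15.
Windows ≥ 30 min: 14:45–15:15.
Earliest such window starts at 14:45.

14:45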